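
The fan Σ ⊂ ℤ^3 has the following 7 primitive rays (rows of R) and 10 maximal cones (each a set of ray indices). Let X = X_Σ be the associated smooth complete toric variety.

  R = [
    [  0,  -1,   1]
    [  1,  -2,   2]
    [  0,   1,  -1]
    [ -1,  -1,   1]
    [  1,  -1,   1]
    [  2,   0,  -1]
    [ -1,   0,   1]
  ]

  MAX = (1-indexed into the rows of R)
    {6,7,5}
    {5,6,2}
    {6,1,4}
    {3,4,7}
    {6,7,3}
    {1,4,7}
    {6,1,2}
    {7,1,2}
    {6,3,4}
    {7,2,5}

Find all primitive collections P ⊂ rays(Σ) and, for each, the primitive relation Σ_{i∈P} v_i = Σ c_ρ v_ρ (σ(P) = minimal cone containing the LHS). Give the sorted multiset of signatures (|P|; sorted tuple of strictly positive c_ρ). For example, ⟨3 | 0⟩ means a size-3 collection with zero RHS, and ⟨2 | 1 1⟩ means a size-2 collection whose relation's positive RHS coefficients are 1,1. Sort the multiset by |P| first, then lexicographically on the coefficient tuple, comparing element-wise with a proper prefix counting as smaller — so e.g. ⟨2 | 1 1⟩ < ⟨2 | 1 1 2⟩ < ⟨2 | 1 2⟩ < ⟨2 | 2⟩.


9 minimal non-faces of Δ(Σ) (on 7 rays):

  • {1,3}:  v_{1} + v_{3} = 0  ⇒ sig = ⟨2 | 0⟩
  • {1,5}:  v_{1} + v_{5} = v_{2}  ⇒ sig = ⟨2 | 1⟩
  • {2,3}:  v_{2} + v_{3} = v_{5}  ⇒ sig = ⟨2 | 1⟩
  • {3,5}:  v_{3} + v_{5} = v_{6} + v_{7}  ⇒ sig = ⟨2 | 1 1⟩
  • {4,5}:  v_{4} + v_{5} = 2·v_{1}  ⇒ sig = ⟨2 | 2⟩
  • {2,4}:  v_{2} + v_{4} = 3·v_{1}  ⇒ sig = ⟨2 | 3⟩
  • {1,6,7}:  v_{1} + v_{6} + v_{7} = v_{5}  ⇒ sig = ⟨3 | 1⟩
  • {4,6,7}:  v_{4} + v_{6} + v_{7} = v_{1}  ⇒ sig = ⟨3 | 1⟩
  • {2,6,7}:  v_{2} + v_{6} + v_{7} = 2·v_{5}  ⇒ sig = ⟨3 | 2⟩

Hence PRS(X_Σ) =
{ ⟨2 | 0⟩,  ⟨2 | 1⟩ ×2,  ⟨2 | 1 1⟩,  ⟨2 | 2⟩,  ⟨2 | 3⟩,  ⟨3 | 1⟩ ×2,  ⟨3 | 2⟩ }


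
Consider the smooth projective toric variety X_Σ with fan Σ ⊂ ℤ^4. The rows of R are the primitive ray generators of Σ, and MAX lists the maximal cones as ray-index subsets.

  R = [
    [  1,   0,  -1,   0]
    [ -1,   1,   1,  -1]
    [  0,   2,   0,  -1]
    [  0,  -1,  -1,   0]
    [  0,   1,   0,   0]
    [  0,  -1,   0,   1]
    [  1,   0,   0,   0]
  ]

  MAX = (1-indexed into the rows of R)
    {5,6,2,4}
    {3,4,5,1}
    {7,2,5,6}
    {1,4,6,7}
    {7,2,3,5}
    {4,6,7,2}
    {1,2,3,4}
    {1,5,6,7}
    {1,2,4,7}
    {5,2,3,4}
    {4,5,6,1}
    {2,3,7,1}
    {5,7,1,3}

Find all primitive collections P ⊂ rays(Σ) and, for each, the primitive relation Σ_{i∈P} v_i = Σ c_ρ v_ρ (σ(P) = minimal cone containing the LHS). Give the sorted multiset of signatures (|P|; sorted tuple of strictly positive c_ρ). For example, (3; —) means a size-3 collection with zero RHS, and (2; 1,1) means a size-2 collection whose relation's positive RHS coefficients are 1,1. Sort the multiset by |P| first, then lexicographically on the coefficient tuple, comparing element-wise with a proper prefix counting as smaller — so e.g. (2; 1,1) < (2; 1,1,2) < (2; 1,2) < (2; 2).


Minimal non-faces — 5 found among 7 rays, 13 max cones:

  P={3,6}:  v_{3} + v_{6} = v_{5}  →  sig = (2; 1)
  P={1,2,6}:  v_{1} + v_{2} + v_{6} = 0  →  sig = (3; —)
  P={1,2,5}:  v_{1} + v_{2} + v_{5} = v_{3}  →  sig = (3; 1)
  P={4,5,7}:  v_{4} + v_{5} + v_{7} = v_{1}  →  sig = (3; 1)
  P={3,4,7}:  v_{3} + v_{4} + v_{7} = 2·v_{1} + v_{2}  →  sig = (3; 1,2)

Signatures (|P|; sorted positive RHS coefficients), sorted:
    (2; 1)
    (3; —)
    (3; 1)
    (3; 1)
    (3; 1,2)


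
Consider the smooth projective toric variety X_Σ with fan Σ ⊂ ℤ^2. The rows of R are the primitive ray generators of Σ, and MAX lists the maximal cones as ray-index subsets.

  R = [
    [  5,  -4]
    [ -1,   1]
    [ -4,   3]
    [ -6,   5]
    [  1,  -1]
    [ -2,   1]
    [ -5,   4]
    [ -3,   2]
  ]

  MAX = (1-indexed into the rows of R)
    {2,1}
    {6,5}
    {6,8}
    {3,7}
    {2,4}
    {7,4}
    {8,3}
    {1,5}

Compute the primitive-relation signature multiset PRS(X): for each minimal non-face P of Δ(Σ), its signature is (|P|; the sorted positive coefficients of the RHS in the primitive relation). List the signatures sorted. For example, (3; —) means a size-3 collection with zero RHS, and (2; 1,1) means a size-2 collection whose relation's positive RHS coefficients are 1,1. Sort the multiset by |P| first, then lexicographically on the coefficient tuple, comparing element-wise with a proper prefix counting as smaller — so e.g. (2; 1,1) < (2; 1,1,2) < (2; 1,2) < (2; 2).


Δ(Σ) — 8 vertices, 20 min non-faces:

  {1,7}:  v_{1} + v_{7} = 0 ; sig = (2; —)
  {2,5}:  v_{2} + v_{5} = 0 ; sig = (2; —)
  {1,3}:  v_{1} + v_{3} = v_{5} ; sig = (2; 1)
  {1,4}:  v_{1} + v_{4} = v_{2} ; sig = (2; 1)
  {2,3}:  v_{2} + v_{3} = v_{7} ; sig = (2; 1)
  {2,6}:  v_{2} + v_{6} = v_{8} ; sig = (2; 1)
  {2,7}:  v_{2} + v_{7} = v_{4} ; sig = (2; 1)
  {2,8}:  v_{2} + v_{8} = v_{3} ; sig = (2; 1)
  {3,5}:  v_{3} + v_{5} = v_{8} ; sig = (2; 1)
  {4,5}:  v_{4} + v_{5} = v_{7} ; sig = (2; 1)
  {5,7}:  v_{5} + v_{7} = v_{3} ; sig = (2; 1)
  {5,8}:  v_{5} + v_{8} = v_{6} ; sig = (2; 1)
  {4,8}:  v_{4} + v_{8} = v_{3} + v_{7} ; sig = (2; 1,1)
  {6,7}:  v_{6} + v_{7} = v_{3} + v_{8} ; sig = (2; 1,1)
  {1,8}:  v_{1} + v_{8} = 2·v_{5} ; sig = (2; 2)
  {3,4}:  v_{3} + v_{4} = 2·v_{7} ; sig = (2; 2)
  {3,6}:  v_{3} + v_{6} = 2·v_{8} ; sig = (2; 2)
  {4,6}:  v_{4} + v_{6} = 2·v_{3} ; sig = (2; 2)
  {7,8}:  v_{7} + v_{8} = 2·v_{3} ; sig = (2; 2)
  {1,6}:  v_{1} + v_{6} = 3·v_{5} ; sig = (2; 3)

Hence PRS(X_Σ) =
    (2; —)
    (2; —)
    (2; 1)
    (2; 1)
    (2; 1)
    (2; 1)
    (2; 1)
    (2; 1)
    (2; 1)
    (2; 1)
    (2; 1)
    (2; 1)
    (2; 1,1)
    (2; 1,1)
    (2; 2)
    (2; 2)
    (2; 2)
    (2; 2)
    (2; 2)
    (2; 3)


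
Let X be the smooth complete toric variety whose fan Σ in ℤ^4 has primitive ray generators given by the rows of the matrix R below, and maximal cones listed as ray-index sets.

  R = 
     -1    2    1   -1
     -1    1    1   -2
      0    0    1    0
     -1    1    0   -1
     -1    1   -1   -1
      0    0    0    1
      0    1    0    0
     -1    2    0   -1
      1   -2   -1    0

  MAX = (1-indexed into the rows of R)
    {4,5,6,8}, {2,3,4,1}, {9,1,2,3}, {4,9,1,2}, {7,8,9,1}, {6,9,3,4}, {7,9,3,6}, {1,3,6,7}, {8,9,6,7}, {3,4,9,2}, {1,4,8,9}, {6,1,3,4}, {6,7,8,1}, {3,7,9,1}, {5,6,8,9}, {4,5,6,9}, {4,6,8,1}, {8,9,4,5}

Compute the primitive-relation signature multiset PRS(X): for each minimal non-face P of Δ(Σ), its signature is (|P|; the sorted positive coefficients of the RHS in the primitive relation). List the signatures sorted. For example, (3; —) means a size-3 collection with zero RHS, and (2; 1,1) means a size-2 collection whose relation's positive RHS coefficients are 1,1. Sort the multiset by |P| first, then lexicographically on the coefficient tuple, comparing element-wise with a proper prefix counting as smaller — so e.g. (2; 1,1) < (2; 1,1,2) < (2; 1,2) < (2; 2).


|primitive collections| = 12. Relations:

  • {3,5}:  v_{3} + v_{5} = v_{4}  →  sig = (2; 1)
  • {3,8}:  v_{3} + v_{8} = v_{1}  →  sig = (2; 1)
  • {4,7}:  v_{4} + v_{7} = v_{8}  →  sig = (2; 1)
  • {1,5}:  v_{1} + v_{5} = v_{4} + v_{8}  →  sig = (2; 1,1)
  • {2,6}:  v_{2} + v_{6} = v_{3} + v_{4}  →  sig = (2; 1,1)
  • {2,5}:  v_{2} + v_{5} = v_{1} + 2·v_{4} + v_{9}  →  sig = (2; 1,1,2)
  • {2,8}:  v_{2} + v_{8} = 2·v_{1} + v_{4} + v_{9}  →  sig = (2; 1,1,2)
  • {5,7}:  v_{5} + v_{7} = v_{6} + 2·v_{8} + v_{9}  →  sig = (2; 1,1,2)
  • {2,7}:  v_{2} + v_{7} = 2·v_{1} + v_{9}  →  sig = (2; 1,2)
  • {1,6,9}:  v_{1} + v_{6} + v_{9} = 0  →  sig = (3; —)
  • {1,3,4,9}:  v_{1} + v_{3} + v_{4} + v_{9} = v_{2}  →  sig = (4; 1)
  • {4,6,8,9}:  v_{4} + v_{6} + v_{8} + v_{9} = v_{5}  →  sig = (4; 1)

Signatures (|P|; sorted positive RHS coefficients), sorted:
{ (2; 1) ×3,  (2; 1,1) ×2,  (2; 1,1,2) ×3,  (2; 1,2),  (3; —),  (4; 1) ×2 }


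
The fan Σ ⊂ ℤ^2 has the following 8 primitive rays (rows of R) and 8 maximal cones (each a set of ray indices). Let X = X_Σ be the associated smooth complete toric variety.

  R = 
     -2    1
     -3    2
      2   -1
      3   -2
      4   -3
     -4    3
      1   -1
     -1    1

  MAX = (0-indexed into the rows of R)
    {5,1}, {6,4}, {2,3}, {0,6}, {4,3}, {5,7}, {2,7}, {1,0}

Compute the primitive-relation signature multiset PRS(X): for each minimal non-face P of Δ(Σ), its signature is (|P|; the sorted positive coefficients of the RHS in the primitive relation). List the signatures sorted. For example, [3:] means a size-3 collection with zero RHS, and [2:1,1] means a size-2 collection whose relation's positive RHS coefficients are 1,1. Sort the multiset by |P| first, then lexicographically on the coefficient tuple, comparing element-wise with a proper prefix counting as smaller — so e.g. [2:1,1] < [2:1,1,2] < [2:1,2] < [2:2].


Minimal non-faces — 20 found among 8 rays, 8 max cones:

  {0,2}:  v_{0} + v_{2} = 0 ; sig = [2:]
  {1,3}:  v_{1} + v_{3} = 0 ; sig = [2:]
  {4,5}:  v_{4} + v_{5} = 0 ; sig = [2:]
  {6,7}:  v_{6} + v_{7} = 0 ; sig = [2:]
  {0,3}:  v_{0} + v_{3} = v_{6} ; sig = [2:1]
  {0,7}:  v_{0} + v_{7} = v_{1} ; sig = [2:1]
  {1,2}:  v_{1} + v_{2} = v_{7} ; sig = [2:1]
  {1,4}:  v_{1} + v_{4} = v_{6} ; sig = [2:1]
  {1,6}:  v_{1} + v_{6} = v_{0} ; sig = [2:1]
  {1,7}:  v_{1} + v_{7} = v_{5} ; sig = [2:1]
  {2,6}:  v_{2} + v_{6} = v_{3} ; sig = [2:1]
  {3,5}:  v_{3} + v_{5} = v_{7} ; sig = [2:1]
  {3,6}:  v_{3} + v_{6} = v_{4} ; sig = [2:1]
  {3,7}:  v_{3} + v_{7} = v_{2} ; sig = [2:1]
  {4,7}:  v_{4} + v_{7} = v_{3} ; sig = [2:1]
  {5,6}:  v_{5} + v_{6} = v_{1} ; sig = [2:1]
  {0,4}:  v_{0} + v_{4} = 2·v_{6} ; sig = [2:2]
  {0,5}:  v_{0} + v_{5} = 2·v_{1} ; sig = [2:2]
  {2,4}:  v_{2} + v_{4} = 2·v_{3} ; sig = [2:2]
  {2,5}:  v_{2} + v_{5} = 2·v_{7} ; sig = [2:2]

Signatures (|P|; sorted positive RHS coefficients), sorted:
[[2:], [2:], [2:], [2:], [2:1], [2:1], [2:1], [2:1], [2:1], [2:1], [2:1], [2:1], [2:1], [2:1], [2:1], [2:1], [2:2], [2:2], [2:2], [2:2]]


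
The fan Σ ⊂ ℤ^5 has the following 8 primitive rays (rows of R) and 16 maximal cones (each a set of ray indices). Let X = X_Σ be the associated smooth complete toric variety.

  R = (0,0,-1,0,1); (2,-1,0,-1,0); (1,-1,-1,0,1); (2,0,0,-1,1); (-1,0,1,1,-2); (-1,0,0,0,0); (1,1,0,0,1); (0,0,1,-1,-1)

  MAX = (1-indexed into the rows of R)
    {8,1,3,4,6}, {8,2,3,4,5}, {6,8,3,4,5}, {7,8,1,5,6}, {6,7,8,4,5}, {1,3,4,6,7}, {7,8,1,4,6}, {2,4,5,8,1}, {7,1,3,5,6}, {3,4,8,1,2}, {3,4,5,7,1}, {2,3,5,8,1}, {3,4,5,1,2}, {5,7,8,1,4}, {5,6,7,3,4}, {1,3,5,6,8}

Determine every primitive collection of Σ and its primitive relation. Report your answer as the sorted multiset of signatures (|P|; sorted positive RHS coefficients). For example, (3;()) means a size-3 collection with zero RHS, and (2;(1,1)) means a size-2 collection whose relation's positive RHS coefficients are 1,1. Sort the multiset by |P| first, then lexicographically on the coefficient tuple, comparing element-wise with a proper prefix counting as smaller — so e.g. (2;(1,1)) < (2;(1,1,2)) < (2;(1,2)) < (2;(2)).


5 collections generate NE(X_Σ); each relation:

  P={2,6}:  v_{2} + v_{6} = v_{3} + v_{8}  ⇒ sig = (2;(1,1))
  P={2,7}:  v_{2} + v_{7} = v_{1} + 2·v_{4} + v_{5}  ⇒ sig = (2;(1,1,2))
  P={3,7,8}:  v_{3} + v_{7} + v_{8} = v_{4}  ⇒ sig = (3;(1))
  P={1,4,5,6}:  v_{1} + v_{4} + v_{5} + v_{6} = 0  ⇒ sig = (4;())
  P={1,3,4,5,8}:  v_{1} + v_{3} + v_{4} + v_{5} + v_{8} = v_{2}  ⇒ sig = (5;(1))

Sorted signature multiset PRS(X):
    |P|=2: 2 collections, coeffs (1,1), (1,1,2)
    |P|=3: 1 collection, coeffs (1)
    |P|=4: 1 collection, coeffs ()
    |P|=5: 1 collection, coeffs (1)


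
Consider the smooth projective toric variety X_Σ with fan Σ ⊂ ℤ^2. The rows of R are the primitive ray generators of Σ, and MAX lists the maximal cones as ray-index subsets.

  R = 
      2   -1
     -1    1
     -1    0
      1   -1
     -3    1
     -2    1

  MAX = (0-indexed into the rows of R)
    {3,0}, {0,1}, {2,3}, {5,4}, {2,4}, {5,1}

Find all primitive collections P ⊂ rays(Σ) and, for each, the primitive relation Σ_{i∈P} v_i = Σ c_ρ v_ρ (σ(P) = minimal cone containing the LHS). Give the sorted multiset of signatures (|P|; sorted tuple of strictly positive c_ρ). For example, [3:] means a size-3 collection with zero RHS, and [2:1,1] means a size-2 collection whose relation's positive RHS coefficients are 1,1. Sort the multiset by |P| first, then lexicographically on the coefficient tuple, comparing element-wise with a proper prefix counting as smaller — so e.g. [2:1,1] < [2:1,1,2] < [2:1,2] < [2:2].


9 minimal non-faces of Δ(Σ) (on 6 rays):

  P={0,5}:  v_{0} + v_{5} = 0  ⇒ sig = [2:]
  P={1,3}:  v_{1} + v_{3} = 0  ⇒ sig = [2:]
  P={0,2}:  v_{0} + v_{2} = v_{3}  ⇒ sig = [2:1]
  P={0,4}:  v_{0} + v_{4} = v_{2}  ⇒ sig = [2:1]
  P={1,2}:  v_{1} + v_{2} = v_{5}  ⇒ sig = [2:1]
  P={2,5}:  v_{2} + v_{5} = v_{4}  ⇒ sig = [2:1]
  P={3,5}:  v_{3} + v_{5} = v_{2}  ⇒ sig = [2:1]
  P={1,4}:  v_{1} + v_{4} = 2·v_{5}  ⇒ sig = [2:2]
  P={3,4}:  v_{3} + v_{4} = 2·v_{2}  ⇒ sig = [2:2]

so the primitive-relation signature multiset is
    |P|=2: 9 collections, coeffs (), (), (1), (1), (1), (1), (1), (2), (2)


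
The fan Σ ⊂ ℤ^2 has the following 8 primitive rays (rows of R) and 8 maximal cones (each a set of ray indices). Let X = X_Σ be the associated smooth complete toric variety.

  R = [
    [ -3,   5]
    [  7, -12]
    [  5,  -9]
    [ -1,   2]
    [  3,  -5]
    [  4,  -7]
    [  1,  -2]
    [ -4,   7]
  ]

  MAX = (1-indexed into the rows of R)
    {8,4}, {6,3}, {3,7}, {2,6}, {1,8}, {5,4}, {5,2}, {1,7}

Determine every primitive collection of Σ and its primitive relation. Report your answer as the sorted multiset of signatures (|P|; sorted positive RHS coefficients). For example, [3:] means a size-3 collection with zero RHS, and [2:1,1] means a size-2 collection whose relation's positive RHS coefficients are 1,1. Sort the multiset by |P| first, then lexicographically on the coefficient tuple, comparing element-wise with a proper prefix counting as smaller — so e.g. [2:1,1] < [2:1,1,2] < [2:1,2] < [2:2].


Δ(Σ) — 8 vertices, 20 min non-faces:

  • {1,5}:  v_{1} + v_{5} = 0  ⟹  sig = [2:]
  • {4,7}:  v_{4} + v_{7} = 0  ⟹  sig = [2:]
  • {6,8}:  v_{6} + v_{8} = 0  ⟹  sig = [2:]
  • {1,2}:  v_{1} + v_{2} = v_{6}  ⟹  sig = [2:1]
  • {1,4}:  v_{1} + v_{4} = v_{8}  ⟹  sig = [2:1]
  • {1,6}:  v_{1} + v_{6} = v_{7}  ⟹  sig = [2:1]
  • {2,8}:  v_{2} + v_{8} = v_{5}  ⟹  sig = [2:1]
  • {3,4}:  v_{3} + v_{4} = v_{6}  ⟹  sig = [2:1]
  • {3,8}:  v_{3} + v_{8} = v_{7}  ⟹  sig = [2:1]
  • {4,6}:  v_{4} + v_{6} = v_{5}  ⟹  sig = [2:1]
  • {5,6}:  v_{5} + v_{6} = v_{2}  ⟹  sig = [2:1]
  • {5,7}:  v_{5} + v_{7} = v_{6}  ⟹  sig = [2:1]
  • {5,8}:  v_{5} + v_{8} = v_{4}  ⟹  sig = [2:1]
  • {6,7}:  v_{6} + v_{7} = v_{3}  ⟹  sig = [2:1]
  • {7,8}:  v_{7} + v_{8} = v_{1}  ⟹  sig = [2:1]
  • {1,3}:  v_{1} + v_{3} = 2·v_{7}  ⟹  sig = [2:2]
  • {2,4}:  v_{2} + v_{4} = 2·v_{5}  ⟹  sig = [2:2]
  • {2,7}:  v_{2} + v_{7} = 2·v_{6}  ⟹  sig = [2:2]
  • {3,5}:  v_{3} + v_{5} = 2·v_{6}  ⟹  sig = [2:2]
  • {2,3}:  v_{2} + v_{3} = 3·v_{6}  ⟹  sig = [2:3]

so the primitive-relation signature multiset is
{ [2:] ×3,  [2:1] ×12,  [2:2] ×4,  [2:3] }


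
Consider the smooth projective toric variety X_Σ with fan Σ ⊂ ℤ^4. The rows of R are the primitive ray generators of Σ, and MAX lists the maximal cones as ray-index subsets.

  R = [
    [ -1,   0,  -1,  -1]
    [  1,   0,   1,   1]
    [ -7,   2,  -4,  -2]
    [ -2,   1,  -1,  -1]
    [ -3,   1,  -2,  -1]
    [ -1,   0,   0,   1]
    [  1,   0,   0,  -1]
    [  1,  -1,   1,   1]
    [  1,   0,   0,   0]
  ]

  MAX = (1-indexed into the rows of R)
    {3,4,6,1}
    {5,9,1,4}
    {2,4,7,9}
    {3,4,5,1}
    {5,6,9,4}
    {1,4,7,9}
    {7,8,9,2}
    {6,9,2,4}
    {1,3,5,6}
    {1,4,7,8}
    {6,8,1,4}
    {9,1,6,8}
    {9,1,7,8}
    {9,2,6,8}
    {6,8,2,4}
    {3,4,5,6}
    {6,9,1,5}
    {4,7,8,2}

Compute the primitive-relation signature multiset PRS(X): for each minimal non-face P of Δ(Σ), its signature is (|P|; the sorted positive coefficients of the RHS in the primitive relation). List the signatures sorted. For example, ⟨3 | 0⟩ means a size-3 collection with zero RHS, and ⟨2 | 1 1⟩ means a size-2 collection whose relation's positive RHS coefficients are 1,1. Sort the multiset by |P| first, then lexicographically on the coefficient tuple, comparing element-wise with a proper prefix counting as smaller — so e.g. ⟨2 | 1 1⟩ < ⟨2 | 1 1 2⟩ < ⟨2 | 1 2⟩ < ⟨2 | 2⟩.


Σ has 12 primitive collections:

  P={1,2}:  v_{1} + v_{2} = 0  ⟹  sig = ⟨2 | 0⟩
  P={6,7}:  v_{6} + v_{7} = 0  ⟹  sig = ⟨2 | 0⟩
  P={5,8}:  v_{5} + v_{8} = v_{1} + v_{6}  ⟹  sig = ⟨2 | 1 1⟩
  P={2,3}:  v_{2} + v_{3} = v_{4} + v_{5} + v_{6}  ⟹  sig = ⟨2 | 1 1 1⟩
  P={2,5}:  v_{2} + v_{5} = v_{4} + v_{6} + v_{9}  ⟹  sig = ⟨2 | 1 1 1⟩
  P={3,7}:  v_{3} + v_{7} = v_{1} + v_{4} + v_{5}  ⟹  sig = ⟨2 | 1 1 1⟩
  P={5,7}:  v_{5} + v_{7} = v_{1} + v_{4} + v_{9}  ⟹  sig = ⟨2 | 1 1 1⟩
  P={3,8}:  v_{3} + v_{8} = 2·v_{1} + v_{4} + 2·v_{6}  ⟹  sig = ⟨2 | 1 2 2⟩
  P={3,9}:  v_{3} + v_{9} = 2·v_{5}  ⟹  sig = ⟨2 | 2⟩
  P={4,8,9}:  v_{4} + v_{8} + v_{9} = 0  ⟹  sig = ⟨3 | 0⟩
  P={1,4,5,6}:  v_{1} + v_{4} + v_{5} + v_{6} = v_{3}  ⟹  sig = ⟨4 | 1⟩
  P={1,4,6,9}:  v_{1} + v_{4} + v_{6} + v_{9} = v_{5}  ⟹  sig = ⟨4 | 1⟩

Sorted signature multiset PRS(X):
{ ⟨2 | 0⟩ ×2,  ⟨2 | 1 1⟩,  ⟨2 | 1 1 1⟩ ×4,  ⟨2 | 1 2 2⟩,  ⟨2 | 2⟩,  ⟨3 | 0⟩,  ⟨4 | 1⟩ ×2 }


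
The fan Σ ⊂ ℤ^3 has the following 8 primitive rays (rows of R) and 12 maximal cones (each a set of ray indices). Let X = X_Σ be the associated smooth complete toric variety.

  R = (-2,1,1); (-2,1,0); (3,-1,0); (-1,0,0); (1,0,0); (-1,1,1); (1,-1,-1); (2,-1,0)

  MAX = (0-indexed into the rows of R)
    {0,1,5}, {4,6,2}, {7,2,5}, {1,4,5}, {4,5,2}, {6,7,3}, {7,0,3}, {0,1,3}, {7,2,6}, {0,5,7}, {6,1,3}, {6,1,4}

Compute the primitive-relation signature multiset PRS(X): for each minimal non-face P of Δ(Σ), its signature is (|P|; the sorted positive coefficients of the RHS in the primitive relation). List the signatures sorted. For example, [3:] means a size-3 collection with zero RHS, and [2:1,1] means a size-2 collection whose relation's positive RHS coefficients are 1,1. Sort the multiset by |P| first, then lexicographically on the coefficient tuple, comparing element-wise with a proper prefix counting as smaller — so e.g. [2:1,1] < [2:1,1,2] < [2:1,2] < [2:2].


10 minimal non-faces of Δ(Σ) (on 8 rays):

  P = {1,7}:  v_{1} + v_{7} = 0  ⇒ sig = [2:]
  P = {3,4}:  v_{3} + v_{4} = 0  ⇒ sig = [2:]
  P = {5,6}:  v_{5} + v_{6} = 0  ⇒ sig = [2:]
  P = {0,4}:  v_{0} + v_{4} = v_{5}  ⇒ sig = [2:1]
  P = {0,6}:  v_{0} + v_{6} = v_{3}  ⇒ sig = [2:1]
  P = {1,2}:  v_{1} + v_{2} = v_{4}  ⇒ sig = [2:1]
  P = {2,3}:  v_{2} + v_{3} = v_{7}  ⇒ sig = [2:1]
  P = {3,5}:  v_{3} + v_{5} = v_{0}  ⇒ sig = [2:1]
  P = {4,7}:  v_{4} + v_{7} = v_{2}  ⇒ sig = [2:1]
  P = {0,2}:  v_{0} + v_{2} = v_{5} + v_{7}  ⇒ sig = [2:1,1]

so the primitive-relation signature multiset is
    [2:]
    [2:]
    [2:]
    [2:1]
    [2:1]
    [2:1]
    [2:1]
    [2:1]
    [2:1]
    [2:1,1]


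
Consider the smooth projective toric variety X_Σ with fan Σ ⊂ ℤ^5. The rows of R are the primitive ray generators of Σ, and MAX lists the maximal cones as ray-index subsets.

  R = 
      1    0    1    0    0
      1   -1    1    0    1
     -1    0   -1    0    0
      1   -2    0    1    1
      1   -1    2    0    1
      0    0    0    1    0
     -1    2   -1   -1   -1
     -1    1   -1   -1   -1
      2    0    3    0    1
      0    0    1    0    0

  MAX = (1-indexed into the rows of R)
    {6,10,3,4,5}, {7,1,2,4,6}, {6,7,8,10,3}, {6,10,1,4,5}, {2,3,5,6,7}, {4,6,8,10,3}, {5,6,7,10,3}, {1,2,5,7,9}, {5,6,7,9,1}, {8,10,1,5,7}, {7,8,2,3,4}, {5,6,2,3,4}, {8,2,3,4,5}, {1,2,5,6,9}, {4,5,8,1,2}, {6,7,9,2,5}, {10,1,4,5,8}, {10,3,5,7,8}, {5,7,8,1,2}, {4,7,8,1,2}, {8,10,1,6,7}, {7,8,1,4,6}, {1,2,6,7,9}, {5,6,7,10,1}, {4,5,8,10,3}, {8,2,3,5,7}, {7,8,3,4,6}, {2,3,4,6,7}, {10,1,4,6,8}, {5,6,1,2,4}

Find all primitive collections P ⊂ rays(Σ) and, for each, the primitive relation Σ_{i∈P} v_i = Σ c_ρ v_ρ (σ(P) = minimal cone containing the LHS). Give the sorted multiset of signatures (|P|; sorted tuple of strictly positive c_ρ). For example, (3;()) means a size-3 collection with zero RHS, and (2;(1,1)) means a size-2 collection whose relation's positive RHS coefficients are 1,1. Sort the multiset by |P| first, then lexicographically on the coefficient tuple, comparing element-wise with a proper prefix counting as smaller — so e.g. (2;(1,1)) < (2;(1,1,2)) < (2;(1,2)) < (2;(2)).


11 collections generate NE(X_Σ); each relation:

  {1,3}:  v_{1} + v_{3} = 0 ; sig = (2;())
  {2,10}:  v_{2} + v_{10} = v_{5} ; sig = (2;(1))
  {8,9}:  v_{8} + v_{9} = v_{1} + v_{5} + v_{7} ; sig = (2;(1,1,1))
  {3,9}:  v_{3} + v_{9} = v_{2} + v_{5} + v_{6} + v_{7} ; sig = (2;(1,1,1,1))
  {9,10}:  v_{9} + v_{10} = v_{1} + 2·v_{5} + v_{6} + v_{7} ; sig = (2;(1,1,1,2))
  {4,9}:  v_{4} + v_{9} = v_{1} + 2·v_{2} + v_{6} ; sig = (2;(1,1,2))
  {2,6,8}:  v_{2} + v_{6} + v_{8} = 0 ; sig = (3;())
  {4,7,10}:  v_{4} + v_{7} + v_{10} = 0 ; sig = (3;())
  {4,5,7}:  v_{4} + v_{5} + v_{7} = v_{2} ; sig = (3;(1))
  {5,6,8}:  v_{5} + v_{6} + v_{8} = v_{10} ; sig = (3;(1))
  {1,2,5,6,7}:  v_{1} + v_{2} + v_{5} + v_{6} + v_{7} = v_{9} ; sig = (5;(1))

Sorted signature multiset PRS(X):
    (2;())
    (2;(1))
    (2;(1,1,1))
    (2;(1,1,1,1))
    (2;(1,1,1,2))
    (2;(1,1,2))
    (3;())
    (3;())
    (3;(1))
    (3;(1))
    (5;(1))


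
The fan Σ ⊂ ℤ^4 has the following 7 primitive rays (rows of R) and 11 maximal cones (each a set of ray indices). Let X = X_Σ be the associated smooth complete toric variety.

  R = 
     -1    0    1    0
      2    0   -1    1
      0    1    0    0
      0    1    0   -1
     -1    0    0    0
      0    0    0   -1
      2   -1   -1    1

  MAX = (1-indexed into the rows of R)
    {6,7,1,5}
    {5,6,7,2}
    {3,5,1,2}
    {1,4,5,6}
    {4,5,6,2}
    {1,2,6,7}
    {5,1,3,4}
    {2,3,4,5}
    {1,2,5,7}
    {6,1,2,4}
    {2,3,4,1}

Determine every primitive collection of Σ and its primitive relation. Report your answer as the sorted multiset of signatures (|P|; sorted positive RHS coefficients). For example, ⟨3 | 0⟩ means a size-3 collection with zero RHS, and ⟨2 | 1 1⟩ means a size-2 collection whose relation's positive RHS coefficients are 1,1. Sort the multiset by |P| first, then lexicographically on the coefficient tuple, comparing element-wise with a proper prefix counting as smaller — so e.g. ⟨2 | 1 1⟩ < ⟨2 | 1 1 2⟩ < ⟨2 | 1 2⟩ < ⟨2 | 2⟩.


5 collections generate NE(X_Σ); each relation:

  {3,6}:  v_{3} + v_{6} = v_{4} — sig = ⟨2 | 1⟩
  {3,7}:  v_{3} + v_{7} = v_{2} — sig = ⟨2 | 1⟩
  {4,7}:  v_{4} + v_{7} = v_{2} + v_{6} — sig = ⟨2 | 1 1⟩
  {1,2,5,6}:  v_{1} + v_{2} + v_{5} + v_{6} = 0 — sig = ⟨4 | 0⟩
  {1,2,4,5}:  v_{1} + v_{2} + v_{4} + v_{5} = v_{3} — sig = ⟨4 | 1⟩

Signatures (|P|; sorted positive RHS coefficients), sorted:
    ⟨2 | 1⟩
    ⟨2 | 1⟩
    ⟨2 | 1 1⟩
    ⟨4 | 0⟩
    ⟨4 | 1⟩


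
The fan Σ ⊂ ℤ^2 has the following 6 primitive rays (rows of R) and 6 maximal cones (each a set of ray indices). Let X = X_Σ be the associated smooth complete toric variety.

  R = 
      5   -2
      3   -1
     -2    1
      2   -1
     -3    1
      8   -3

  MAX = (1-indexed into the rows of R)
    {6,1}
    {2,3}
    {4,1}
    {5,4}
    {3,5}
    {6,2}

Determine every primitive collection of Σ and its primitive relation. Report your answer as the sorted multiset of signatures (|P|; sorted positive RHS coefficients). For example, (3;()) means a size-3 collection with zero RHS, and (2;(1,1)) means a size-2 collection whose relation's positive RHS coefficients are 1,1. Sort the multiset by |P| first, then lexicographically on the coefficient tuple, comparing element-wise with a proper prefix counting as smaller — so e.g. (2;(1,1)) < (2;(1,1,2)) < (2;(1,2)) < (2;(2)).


Σ has 9 primitive collections:

  P = {2,5}:  v_{2} + v_{5} = 0  ⇒ sig = (2;())
  P = {3,4}:  v_{3} + v_{4} = 0  ⇒ sig = (2;())
  P = {1,2}:  v_{1} + v_{2} = v_{6}  ⇒ sig = (2;(1))
  P = {1,3}:  v_{1} + v_{3} = v_{2}  ⇒ sig = (2;(1))
  P = {1,5}:  v_{1} + v_{5} = v_{4}  ⇒ sig = (2;(1))
  P = {2,4}:  v_{2} + v_{4} = v_{1}  ⇒ sig = (2;(1))
  P = {5,6}:  v_{5} + v_{6} = v_{1}  ⇒ sig = (2;(1))
  P = {3,6}:  v_{3} + v_{6} = 2·v_{2}  ⇒ sig = (2;(2))
  P = {4,6}:  v_{4} + v_{6} = 2·v_{1}  ⇒ sig = (2;(2))

Signatures (|P|; sorted positive RHS coefficients), sorted:
    (2;())
    (2;())
    (2;(1))
    (2;(1))
    (2;(1))
    (2;(1))
    (2;(1))
    (2;(2))
    (2;(2))


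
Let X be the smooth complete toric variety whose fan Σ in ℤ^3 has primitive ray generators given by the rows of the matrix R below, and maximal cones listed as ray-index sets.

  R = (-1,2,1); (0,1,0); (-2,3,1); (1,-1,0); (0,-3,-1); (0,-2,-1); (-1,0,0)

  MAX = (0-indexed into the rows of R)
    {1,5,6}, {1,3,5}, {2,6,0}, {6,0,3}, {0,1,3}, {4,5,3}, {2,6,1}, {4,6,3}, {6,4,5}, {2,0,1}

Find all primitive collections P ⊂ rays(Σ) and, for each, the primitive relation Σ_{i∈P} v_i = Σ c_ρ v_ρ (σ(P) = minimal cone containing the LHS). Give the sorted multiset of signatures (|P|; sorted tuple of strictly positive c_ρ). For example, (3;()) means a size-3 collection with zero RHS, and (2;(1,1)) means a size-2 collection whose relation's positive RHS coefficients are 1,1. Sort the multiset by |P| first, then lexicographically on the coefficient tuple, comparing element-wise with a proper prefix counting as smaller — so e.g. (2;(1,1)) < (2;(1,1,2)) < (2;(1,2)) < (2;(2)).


Minimal non-faces — 9 found among 7 rays, 10 max cones:

  {0,5}:  v_{0} + v_{5} = v_{6}  ⇒ sig = (2;(1))
  {1,4}:  v_{1} + v_{4} = v_{5}  ⇒ sig = (2;(1))
  {2,3}:  v_{2} + v_{3} = v_{0}  ⇒ sig = (2;(1))
  {0,4}:  v_{0} + v_{4} = v_{3} + 2·v_{6}  ⇒ sig = (2;(1,2))
  {2,5}:  v_{2} + v_{5} = v_{1} + 2·v_{6}  ⇒ sig = (2;(1,2))
  {2,4}:  v_{2} + v_{4} = 2·v_{6}  ⇒ sig = (2;(2))
  {1,3,6}:  v_{1} + v_{3} + v_{6} = 0  ⇒ sig = (3;())
  {0,1,6}:  v_{0} + v_{1} + v_{6} = v_{2}  ⇒ sig = (3;(1))
  {3,5,6}:  v_{3} + v_{5} + v_{6} = v_{4}  ⇒ sig = (3;(1))

Signatures (|P|; sorted positive RHS coefficients), sorted:
[(2;(1)), (2;(1)), (2;(1)), (2;(1,2)), (2;(1,2)), (2;(2)), (3;()), (3;(1)), (3;(1))]


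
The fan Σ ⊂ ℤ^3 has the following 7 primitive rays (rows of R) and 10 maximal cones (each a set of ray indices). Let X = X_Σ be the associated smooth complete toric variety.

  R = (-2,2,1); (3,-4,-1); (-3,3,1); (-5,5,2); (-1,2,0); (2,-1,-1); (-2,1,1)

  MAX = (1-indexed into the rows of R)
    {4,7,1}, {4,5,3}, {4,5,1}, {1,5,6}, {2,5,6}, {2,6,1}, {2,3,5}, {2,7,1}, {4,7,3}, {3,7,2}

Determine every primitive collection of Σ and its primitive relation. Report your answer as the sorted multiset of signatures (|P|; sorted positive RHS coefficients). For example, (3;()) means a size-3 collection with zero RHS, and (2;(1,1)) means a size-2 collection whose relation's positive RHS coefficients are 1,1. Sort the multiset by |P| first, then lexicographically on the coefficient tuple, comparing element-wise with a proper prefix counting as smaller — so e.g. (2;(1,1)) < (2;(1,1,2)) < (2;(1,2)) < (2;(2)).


Primitive collections (7):

  • {6,7}:  v_{6} + v_{7} = 0  ⇒ sig = (2;())
  • {1,3}:  v_{1} + v_{3} = v_{4}  ⇒ sig = (2;(1))
  • {2,4}:  v_{2} + v_{4} = v_{7}  ⇒ sig = (2;(1))
  • {3,6}:  v_{3} + v_{6} = v_{5}  ⇒ sig = (2;(1))
  • {5,7}:  v_{5} + v_{7} = v_{3}  ⇒ sig = (2;(1))
  • {4,6}:  v_{4} + v_{6} = v_{1} + v_{5}  ⇒ sig = (2;(1,1))
  • {1,2,5}:  v_{1} + v_{2} + v_{5} = 0  ⇒ sig = (3;())

so the primitive-relation signature multiset is
[(2;()), (2;(1)), (2;(1)), (2;(1)), (2;(1)), (2;(1,1)), (3;())]


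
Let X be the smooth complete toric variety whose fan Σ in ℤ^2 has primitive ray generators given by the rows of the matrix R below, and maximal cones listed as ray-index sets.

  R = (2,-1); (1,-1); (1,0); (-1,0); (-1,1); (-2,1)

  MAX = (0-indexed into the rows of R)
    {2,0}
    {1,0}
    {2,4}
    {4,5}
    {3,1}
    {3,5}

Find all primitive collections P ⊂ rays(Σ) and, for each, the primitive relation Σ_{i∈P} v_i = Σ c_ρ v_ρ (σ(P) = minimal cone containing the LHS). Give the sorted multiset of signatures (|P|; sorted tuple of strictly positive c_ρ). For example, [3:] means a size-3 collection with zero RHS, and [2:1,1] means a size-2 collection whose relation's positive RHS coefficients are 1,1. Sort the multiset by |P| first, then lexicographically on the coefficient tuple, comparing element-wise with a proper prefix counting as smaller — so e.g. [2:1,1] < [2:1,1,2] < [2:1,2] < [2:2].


9 minimal non-faces of Δ(Σ) (on 6 rays):

  • {0,5}:  v_{0} + v_{5} = 0  ⟹  sig = [2:]
  • {1,4}:  v_{1} + v_{4} = 0  ⟹  sig = [2:]
  • {2,3}:  v_{2} + v_{3} = 0  ⟹  sig = [2:]
  • {0,3}:  v_{0} + v_{3} = v_{1}  ⟹  sig = [2:1]
  • {0,4}:  v_{0} + v_{4} = v_{2}  ⟹  sig = [2:1]
  • {1,2}:  v_{1} + v_{2} = v_{0}  ⟹  sig = [2:1]
  • {1,5}:  v_{1} + v_{5} = v_{3}  ⟹  sig = [2:1]
  • {2,5}:  v_{2} + v_{5} = v_{4}  ⟹  sig = [2:1]
  • {3,4}:  v_{3} + v_{4} = v_{5}  ⟹  sig = [2:1]

so the primitive-relation signature multiset is
{ [2:] ×3,  [2:1] ×6 }


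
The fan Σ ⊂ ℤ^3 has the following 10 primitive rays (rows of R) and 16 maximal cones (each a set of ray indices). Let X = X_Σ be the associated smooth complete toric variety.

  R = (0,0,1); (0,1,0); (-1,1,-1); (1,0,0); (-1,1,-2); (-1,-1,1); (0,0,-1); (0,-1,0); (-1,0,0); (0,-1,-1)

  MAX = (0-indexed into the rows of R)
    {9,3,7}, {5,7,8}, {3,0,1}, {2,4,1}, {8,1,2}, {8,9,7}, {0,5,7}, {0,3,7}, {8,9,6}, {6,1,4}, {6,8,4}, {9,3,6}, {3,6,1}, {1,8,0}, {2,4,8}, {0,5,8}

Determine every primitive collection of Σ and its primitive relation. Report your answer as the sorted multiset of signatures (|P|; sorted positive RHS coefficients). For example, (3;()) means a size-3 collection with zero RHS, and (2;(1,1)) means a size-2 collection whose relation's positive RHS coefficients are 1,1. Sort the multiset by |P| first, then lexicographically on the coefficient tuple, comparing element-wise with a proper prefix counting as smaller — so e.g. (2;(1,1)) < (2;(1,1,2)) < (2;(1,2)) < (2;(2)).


Minimal non-faces — 24 found among 10 rays, 16 max cones:

  • {0,6}:  v_{0} + v_{6} = 0 ; sig = (2;())
  • {1,7}:  v_{1} + v_{7} = 0 ; sig = (2;())
  • {3,8}:  v_{3} + v_{8} = 0 ; sig = (2;())
  • {0,4}:  v_{0} + v_{4} = v_{2} ; sig = (2;(1))
  • {0,9}:  v_{0} + v_{9} = v_{7} ; sig = (2;(1))
  • {1,9}:  v_{1} + v_{9} = v_{6} ; sig = (2;(1))
  • {2,6}:  v_{2} + v_{6} = v_{4} ; sig = (2;(1))
  • {6,7}:  v_{6} + v_{7} = v_{9} ; sig = (2;(1))
  • {0,2}:  v_{0} + v_{2} = v_{1} + v_{8} ; sig = (2;(1,1))
  • {1,5}:  v_{1} + v_{5} = v_{0} + v_{8} ; sig = (2;(1,1))
  • {2,3}:  v_{2} + v_{3} = v_{1} + v_{6} ; sig = (2;(1,1))
  • {2,7}:  v_{2} + v_{7} = v_{6} + v_{8} ; sig = (2;(1,1))
  • {3,5}:  v_{3} + v_{5} = v_{0} + v_{7} ; sig = (2;(1,1))
  • {5,6}:  v_{5} + v_{6} = v_{7} + v_{8} ; sig = (2;(1,1))
  • {2,9}:  v_{2} + v_{9} = 2·v_{6} + v_{8} ; sig = (2;(1,2))
  • {3,4}:  v_{3} + v_{4} = v_{1} + 2·v_{6} ; sig = (2;(1,2))
  • {4,5}:  v_{4} + v_{5} = v_{6} + 2·v_{8} ; sig = (2;(1,2))
  • {4,7}:  v_{4} + v_{7} = 2·v_{6} + v_{8} ; sig = (2;(1,2))
  • {5,9}:  v_{5} + v_{9} = 2·v_{7} + v_{8} ; sig = (2;(1,2))
  • {4,9}:  v_{4} + v_{9} = 3·v_{6} + v_{8} ; sig = (2;(1,3))
  • {2,5}:  v_{2} + v_{5} = 2·v_{8} ; sig = (2;(2))
  • {0,7,8}:  v_{0} + v_{7} + v_{8} = v_{5} ; sig = (3;(1))
  • {1,6,8}:  v_{1} + v_{6} + v_{8} = v_{2} ; sig = (3;(1))
  • {1,4,8}:  v_{1} + v_{4} + v_{8} = 2·v_{2} ; sig = (3;(2))

Sorted signature multiset PRS(X):
    |P|=2: 21 collections, coeffs (), (), (), (1), (1), (1), (1), (1), (1,1), (1,1), (1,1), (1,1), (1,1), (1,1), (1,2), (1,2), (1,2), (1,2), (1,2), (1,3), (2)
    |P|=3: 3 collections, coeffs (1), (1), (2)


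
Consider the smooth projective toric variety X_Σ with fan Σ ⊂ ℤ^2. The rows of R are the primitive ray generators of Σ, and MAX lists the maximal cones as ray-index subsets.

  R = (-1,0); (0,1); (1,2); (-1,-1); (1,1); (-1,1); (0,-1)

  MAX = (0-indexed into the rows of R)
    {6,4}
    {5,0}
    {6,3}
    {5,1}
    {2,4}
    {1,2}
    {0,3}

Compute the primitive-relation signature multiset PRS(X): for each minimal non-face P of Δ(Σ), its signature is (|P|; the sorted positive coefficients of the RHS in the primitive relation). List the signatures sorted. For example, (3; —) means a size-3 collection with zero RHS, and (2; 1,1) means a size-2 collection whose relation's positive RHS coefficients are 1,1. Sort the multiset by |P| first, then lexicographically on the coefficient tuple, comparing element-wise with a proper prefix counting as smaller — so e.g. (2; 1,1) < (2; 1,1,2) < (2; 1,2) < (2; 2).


14 collections generate NE(X_Σ); each relation:

  P={1,6}:  v_{1} + v_{6} = 0  so sig = (2; —)
  P={3,4}:  v_{3} + v_{4} = 0  so sig = (2; —)
  P={0,1}:  v_{0} + v_{1} = v_{5}  so sig = (2; 1)
  P={0,4}:  v_{0} + v_{4} = v_{1}  so sig = (2; 1)
  P={0,6}:  v_{0} + v_{6} = v_{3}  so sig = (2; 1)
  P={1,3}:  v_{1} + v_{3} = v_{0}  so sig = (2; 1)
  P={1,4}:  v_{1} + v_{4} = v_{2}  so sig = (2; 1)
  P={2,3}:  v_{2} + v_{3} = v_{1}  so sig = (2; 1)
  P={2,6}:  v_{2} + v_{6} = v_{4}  so sig = (2; 1)
  P={5,6}:  v_{5} + v_{6} = v_{0}  so sig = (2; 1)
  P={0,2}:  v_{0} + v_{2} = 2·v_{1}  so sig = (2; 2)
  P={3,5}:  v_{3} + v_{5} = 2·v_{0}  so sig = (2; 2)
  P={4,5}:  v_{4} + v_{5} = 2·v_{1}  so sig = (2; 2)
  P={2,5}:  v_{2} + v_{5} = 3·v_{1}  so sig = (2; 3)

Sorted signature multiset PRS(X):
    (2; —)
    (2; —)
    (2; 1)
    (2; 1)
    (2; 1)
    (2; 1)
    (2; 1)
    (2; 1)
    (2; 1)
    (2; 1)
    (2; 2)
    (2; 2)
    (2; 2)
    (2; 3)


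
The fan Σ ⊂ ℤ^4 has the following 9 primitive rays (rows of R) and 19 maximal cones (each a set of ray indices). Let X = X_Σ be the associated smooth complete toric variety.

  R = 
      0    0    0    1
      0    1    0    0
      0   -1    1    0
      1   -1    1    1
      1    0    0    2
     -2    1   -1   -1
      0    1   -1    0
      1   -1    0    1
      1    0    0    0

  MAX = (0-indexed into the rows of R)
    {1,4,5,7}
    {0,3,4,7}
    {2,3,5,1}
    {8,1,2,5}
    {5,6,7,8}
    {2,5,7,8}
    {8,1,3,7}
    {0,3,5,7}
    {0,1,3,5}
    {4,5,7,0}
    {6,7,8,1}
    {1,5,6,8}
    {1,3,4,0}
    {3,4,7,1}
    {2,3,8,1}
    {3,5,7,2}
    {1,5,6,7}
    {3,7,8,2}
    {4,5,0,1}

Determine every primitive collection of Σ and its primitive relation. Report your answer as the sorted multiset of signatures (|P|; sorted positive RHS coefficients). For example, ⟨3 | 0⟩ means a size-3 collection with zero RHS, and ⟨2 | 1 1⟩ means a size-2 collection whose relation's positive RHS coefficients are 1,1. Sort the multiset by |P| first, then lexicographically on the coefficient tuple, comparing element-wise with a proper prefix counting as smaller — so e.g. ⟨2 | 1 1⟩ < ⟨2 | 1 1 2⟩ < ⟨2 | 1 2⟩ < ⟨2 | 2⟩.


Minimal non-faces — 14 found among 9 rays, 19 max cones:

  • {2,6}:  v_{2} + v_{6} = 0 — sig = ⟨2 | 0⟩
  • {0,8}:  v_{0} + v_{8} = v_{1} + v_{7} — sig = ⟨2 | 1 1⟩
  • {2,4}:  v_{2} + v_{4} = v_{0} + v_{3} — sig = ⟨2 | 1 1⟩
  • {3,6}:  v_{3} + v_{6} = v_{1} + v_{7} — sig = ⟨2 | 1 1⟩
  • {0,2}:  v_{0} + v_{2} = 2·v_{3} + v_{5} — sig = ⟨2 | 1 2⟩
  • {0,6}:  v_{0} + v_{6} = 2·v_{1} + v_{5} + 2·v_{7} — sig = ⟨2 | 1 2 2⟩
  • {4,6}:  v_{4} + v_{6} = 3·v_{1} + v_{5} + 3·v_{7} — sig = ⟨2 | 1 3 3⟩
  • {4,8}:  v_{4} + v_{8} = 2·v_{1} + 2·v_{7} — sig = ⟨2 | 2 2⟩
  • {3,5,8}:  v_{3} + v_{5} + v_{8} = 0 — sig = ⟨3 | 0⟩
  • {0,1,7}:  v_{0} + v_{1} + v_{7} = v_{4} — sig = ⟨3 | 1⟩
  • {1,2,7}:  v_{1} + v_{2} + v_{7} = v_{3} — sig = ⟨3 | 1⟩
  • {3,4,5}:  v_{3} + v_{4} + v_{5} = 2·v_{0} — sig = ⟨3 | 2⟩
  • {1,3,5,7}:  v_{1} + v_{3} + v_{5} + v_{7} = v_{0} — sig = ⟨4 | 1⟩
  • {1,5,7,8}:  v_{1} + v_{5} + v_{7} + v_{8} = v_{6} — sig = ⟨4 | 1⟩

Signatures (|P|; sorted positive RHS coefficients), sorted:
    |P|=2: 8 collections, coeffs (), (1,1), (1,1), (1,1), (1,2), (1,2,2), (1,3,3), (2,2)
    |P|=3: 4 collections, coeffs (), (1), (1), (2)
    |P|=4: 2 collections, coeffs (1), (1)


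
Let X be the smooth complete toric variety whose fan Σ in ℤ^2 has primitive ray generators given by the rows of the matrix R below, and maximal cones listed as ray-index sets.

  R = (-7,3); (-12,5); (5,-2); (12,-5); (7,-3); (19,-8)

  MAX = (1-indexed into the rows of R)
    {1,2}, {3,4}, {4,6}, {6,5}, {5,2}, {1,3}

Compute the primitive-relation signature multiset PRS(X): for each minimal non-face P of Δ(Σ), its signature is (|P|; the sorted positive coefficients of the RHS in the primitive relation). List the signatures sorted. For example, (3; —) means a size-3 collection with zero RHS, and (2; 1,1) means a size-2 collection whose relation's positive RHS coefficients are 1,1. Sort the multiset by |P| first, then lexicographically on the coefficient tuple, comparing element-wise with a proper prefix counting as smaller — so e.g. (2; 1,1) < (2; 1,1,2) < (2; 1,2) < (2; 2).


Σ has 9 primitive collections:

  P = {1,5}:  v_{1} + v_{5} = 0  ⟹  sig = (2; —)
  P = {2,4}:  v_{2} + v_{4} = 0  ⟹  sig = (2; —)
  P = {1,4}:  v_{1} + v_{4} = v_{3}  ⟹  sig = (2; 1)
  P = {1,6}:  v_{1} + v_{6} = v_{4}  ⟹  sig = (2; 1)
  P = {2,3}:  v_{2} + v_{3} = v_{1}  ⟹  sig = (2; 1)
  P = {2,6}:  v_{2} + v_{6} = v_{5}  ⟹  sig = (2; 1)
  P = {3,5}:  v_{3} + v_{5} = v_{4}  ⟹  sig = (2; 1)
  P = {4,5}:  v_{4} + v_{5} = v_{6}  ⟹  sig = (2; 1)
  P = {3,6}:  v_{3} + v_{6} = 2·v_{4}  ⟹  sig = (2; 2)

so the primitive-relation signature multiset is
[(2; —), (2; —), (2; 1), (2; 1), (2; 1), (2; 1), (2; 1), (2; 1), (2; 2)]


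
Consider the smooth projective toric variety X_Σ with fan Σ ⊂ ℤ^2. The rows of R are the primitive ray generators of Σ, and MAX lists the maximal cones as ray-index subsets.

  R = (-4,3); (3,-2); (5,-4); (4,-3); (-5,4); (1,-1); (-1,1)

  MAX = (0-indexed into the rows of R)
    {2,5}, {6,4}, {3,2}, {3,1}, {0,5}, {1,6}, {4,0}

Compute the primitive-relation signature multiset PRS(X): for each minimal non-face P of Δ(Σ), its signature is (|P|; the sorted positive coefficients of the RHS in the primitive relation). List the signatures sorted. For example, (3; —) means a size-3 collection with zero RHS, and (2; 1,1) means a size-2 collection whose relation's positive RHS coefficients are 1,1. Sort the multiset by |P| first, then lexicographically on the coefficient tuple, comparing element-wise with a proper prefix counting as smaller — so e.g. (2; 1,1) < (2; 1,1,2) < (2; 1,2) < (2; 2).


Δ(Σ) — 7 vertices, 14 min non-faces:

  P={0,3}:  v_{0} + v_{3} = 0 ; sig = (2; —)
  P={2,4}:  v_{2} + v_{4} = 0 ; sig = (2; —)
  P={5,6}:  v_{5} + v_{6} = 0 ; sig = (2; —)
  P={0,1}:  v_{0} + v_{1} = v_{6} ; sig = (2; 1)
  P={0,2}:  v_{0} + v_{2} = v_{5} ; sig = (2; 1)
  P={0,6}:  v_{0} + v_{6} = v_{4} ; sig = (2; 1)
  P={1,5}:  v_{1} + v_{5} = v_{3} ; sig = (2; 1)
  P={2,6}:  v_{2} + v_{6} = v_{3} ; sig = (2; 1)
  P={3,4}:  v_{3} + v_{4} = v_{6} ; sig = (2; 1)
  P={3,5}:  v_{3} + v_{5} = v_{2} ; sig = (2; 1)
  P={3,6}:  v_{3} + v_{6} = v_{1} ; sig = (2; 1)
  P={4,5}:  v_{4} + v_{5} = v_{0} ; sig = (2; 1)
  P={1,2}:  v_{1} + v_{2} = 2·v_{3} ; sig = (2; 2)
  P={1,4}:  v_{1} + v_{4} = 2·v_{6} ; sig = (2; 2)

Sorted signature multiset PRS(X):
    |P|=2: 14 collections, coeffs (), (), (), (1), (1), (1), (1), (1), (1), (1), (1), (1), (2), (2)


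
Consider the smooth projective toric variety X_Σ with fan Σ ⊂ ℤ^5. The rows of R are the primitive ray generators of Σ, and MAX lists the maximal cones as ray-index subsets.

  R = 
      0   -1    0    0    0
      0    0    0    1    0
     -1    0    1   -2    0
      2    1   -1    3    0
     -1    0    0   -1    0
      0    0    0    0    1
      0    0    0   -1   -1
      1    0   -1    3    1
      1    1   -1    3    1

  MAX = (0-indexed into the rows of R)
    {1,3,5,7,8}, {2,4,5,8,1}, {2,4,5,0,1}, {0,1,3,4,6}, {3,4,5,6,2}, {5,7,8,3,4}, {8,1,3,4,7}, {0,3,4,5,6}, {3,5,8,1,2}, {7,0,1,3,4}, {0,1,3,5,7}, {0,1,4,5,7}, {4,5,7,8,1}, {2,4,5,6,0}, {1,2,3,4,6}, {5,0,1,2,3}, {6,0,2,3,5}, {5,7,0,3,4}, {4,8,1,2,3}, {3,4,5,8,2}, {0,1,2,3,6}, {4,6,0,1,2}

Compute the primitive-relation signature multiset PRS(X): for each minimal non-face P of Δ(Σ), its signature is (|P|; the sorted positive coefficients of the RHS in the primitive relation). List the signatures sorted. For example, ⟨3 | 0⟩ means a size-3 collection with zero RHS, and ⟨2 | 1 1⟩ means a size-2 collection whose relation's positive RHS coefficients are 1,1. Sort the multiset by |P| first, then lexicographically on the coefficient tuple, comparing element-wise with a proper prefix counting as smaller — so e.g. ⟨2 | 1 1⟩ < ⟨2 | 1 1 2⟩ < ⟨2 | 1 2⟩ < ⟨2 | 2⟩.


Primitive collections (7):

  P = {0,8}:  v_{0} + v_{8} = v_{7}  →  sig = ⟨2 | 1⟩
  P = {2,7}:  v_{2} + v_{7} = v_{1} + v_{5}  →  sig = ⟨2 | 1 1⟩
  P = {6,8}:  v_{6} + v_{8} = v_{3} + v_{4}  →  sig = ⟨2 | 1 1⟩
  P = {6,7}:  v_{6} + v_{7} = v_{0} + v_{3} + v_{4}  →  sig = ⟨2 | 1 1 1⟩
  P = {1,5,6}:  v_{1} + v_{5} + v_{6} = 0  →  sig = ⟨3 | 0⟩
  P = {0,2,3,4}:  v_{0} + v_{2} + v_{3} + v_{4} = 0  →  sig = ⟨4 | 0⟩
  P = {1,3,4,5}:  v_{1} + v_{3} + v_{4} + v_{5} = v_{8}  →  sig = ⟨4 | 1⟩

Hence PRS(X_Σ) =
    |P|=2: 4 collections, coeffs (1), (1,1), (1,1), (1,1,1)
    |P|=3: 1 collection, coeffs ()
    |P|=4: 2 collections, coeffs (), (1)
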